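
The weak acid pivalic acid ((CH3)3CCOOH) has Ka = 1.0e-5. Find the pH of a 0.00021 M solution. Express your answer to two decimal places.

(CH3)3CCOOH ⇌ (CH3)3CCOO- + H+
Let x = [H+] at equilibrium. Ka = x²/(0.00021 − x).
Here C₀/Ka ≈ 21, so the small-x approximation fails. Use the quadratic:
x = [−1e-05 + √(1e-05² + 8.4e-09)]/2 = 4.11 × 10^-5 M
pH = −log[H+] = −log(4.11 × 10^-5) = 4.39

pH = 4.39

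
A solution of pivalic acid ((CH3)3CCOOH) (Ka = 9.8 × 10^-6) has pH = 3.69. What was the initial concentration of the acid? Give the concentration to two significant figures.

[H+] = 10^(-3.69) = 2.04 × 10^-4 M = x
Ka = x²/(C₀ − x) ⇒ C₀ = x + x²/Ka
C₀ = 2.04 × 10^-4 + (2.04 × 10^-4)²/(9.8 × 10^-6) = 4.45 × 10^-3 M

C₀ = 4.5 × 10^-3 M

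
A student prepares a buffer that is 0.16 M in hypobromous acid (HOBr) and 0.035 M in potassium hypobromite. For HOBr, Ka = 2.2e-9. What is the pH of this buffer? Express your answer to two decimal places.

pKa = −log(2.2 × 10^-9) = 8.658
Henderson–Hasselbalch: pH = pKa + log([OBr-]/[HOBr]) = 8.658 + log(0.035/0.16)
pH = 8.658 + (-0.660) = 8.00

pH = 8.00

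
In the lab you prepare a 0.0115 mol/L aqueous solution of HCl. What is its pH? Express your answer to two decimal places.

pH = 1.94

HCl is a strong acid and dissociates completely, so [H+] = 0.0115 M.
pH = -log(0.0115) = 1.94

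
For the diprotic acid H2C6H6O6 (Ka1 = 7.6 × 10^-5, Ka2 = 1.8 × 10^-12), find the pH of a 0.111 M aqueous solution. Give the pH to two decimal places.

Since Ka1 ≫ Ka2, the first ionization dominates [H+].
Ka1 = x²/(0.111 − x) = 7.6 × 10^-5
x ≈ √(7.6 × 10^-5 × 0.111) = 2.90 × 10^-3 M
pH = −log(2.90 × 10^-3) = 2.54

pH = 2.54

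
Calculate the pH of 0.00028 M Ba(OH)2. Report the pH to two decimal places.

pH = 10.75

Ba(OH)2 is a strong base (each formula unit releases 2 OH-); [OH-] = 0.00056 M.
pOH = -log(0.00056) = 3.25
pH = 14.00 - 3.25 = 10.75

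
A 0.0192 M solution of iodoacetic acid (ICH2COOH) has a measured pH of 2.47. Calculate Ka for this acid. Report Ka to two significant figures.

Ka = 7.3 × 10^-4

[H+] = 10^(-2.47) = 3.39 × 10^-3 M
At equilibrium [HA] = 0.0192 − 3.39 × 10^-3 = 1.58 × 10^-2 M
Ka = [H+][A-]/[HA] = (3.39 × 10^-3)² / 1.58 × 10^-2 = 7.3 × 10^-4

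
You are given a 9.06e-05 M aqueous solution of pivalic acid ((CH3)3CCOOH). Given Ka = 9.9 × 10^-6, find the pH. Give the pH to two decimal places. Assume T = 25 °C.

(CH3)3CCOOH ⇌ (CH3)3CCOO- + H+
From the ICE table, Ka = [H+]²/(9.06e-05 − [H+]) = 9.9 × 10^-6.
Here C₀/Ka ≈ 9.15, so the small-[H+] approximation fails. Use the quadratic:
[H+] = (−Ka + √(Ka² + 4·Ka·C₀))/2 = 2.54 × 10^-5 M
pH = −log(2.54 × 10^-5) = 4.60

pH = 4.60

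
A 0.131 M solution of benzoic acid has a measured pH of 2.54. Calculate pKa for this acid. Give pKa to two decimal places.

[H+] = 10^(-2.54) = 2.88 × 10^-3 M
At equilibrium [HA] = 0.131 − 2.88 × 10^-3 = 1.28 × 10^-1 M
Ka = [H+][A-]/[HA] = (2.88 × 10^-3)² / 1.28 × 10^-1 = 6.48 × 10^-5
pKa = -log(6.48 × 10^-5) = 4.19

pKa = 4.19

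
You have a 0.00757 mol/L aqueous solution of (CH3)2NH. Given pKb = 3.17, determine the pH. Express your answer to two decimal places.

pH = 11.29

(CH3)2NH + H2O ⇌ (CH3)2NH2+ + OH-
Kb = 10^(−3.17) = 6.76 × 10^-4
Kb = x²/(0.00757 − x) = 6.76 × 10^-4
The 5% rule fails; solving x² + Kb·x − Kb·C₀ = 0 exactly:
x = (−Kb + √(Kb² + 4·Kb·C₀))/2 = 1.95 × 10^-3 M
pOH = −log(1.95 × 10^-3) = 2.71; pH = 14.00 − 2.71 = 11.29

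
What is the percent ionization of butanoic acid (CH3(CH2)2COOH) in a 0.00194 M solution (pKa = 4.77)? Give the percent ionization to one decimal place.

8.9%

CH3(CH2)2COOH ⇌ CH3(CH2)2COO- + H+; let x = [H+] at equilibrium.
Ka = 10^(−4.77) = 1.70 × 10^-5
Ka = x²/(C₀ − x); solving the quadratic gives x = 1.73 × 10^-4 M.
Fraction ionized = 1.73 × 10^-4 / 0.00194 = 0.0892 → 8.9%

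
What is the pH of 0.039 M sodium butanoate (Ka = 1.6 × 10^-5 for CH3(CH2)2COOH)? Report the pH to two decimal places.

pH = 8.69

CH3(CH2)2COO- is the conjugate base of the weak acid CH3(CH2)2COOH.
Kb = Kw/Ka = 1.0×10^-14 / 1.6 × 10^-5 = 6.25 × 10^-10
From the ICE table, Kb = x²/(0.039 − x) = 6.25 × 10^-10.
Assume x ≪ 0.039: x ≈ √(6.25 × 10^-10 × 0.039) = 4.94 × 10^-6 M
Check: 0.013% ionized — well under 5%, approximation valid.
pOH = 5.31, so pH = 14.00 − pOH = 8.69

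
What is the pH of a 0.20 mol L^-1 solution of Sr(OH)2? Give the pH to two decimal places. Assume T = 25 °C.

pH = 13.60

Sr(OH)2 is a strong base (each formula unit releases 2 OH-); [OH-] = 0.4 M.
pOH = -log(0.4) = 0.40
pH = 14.00 - 0.40 = 13.60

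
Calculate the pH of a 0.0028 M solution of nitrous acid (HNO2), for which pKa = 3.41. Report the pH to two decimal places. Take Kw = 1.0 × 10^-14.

HNO2 ⇌ NO2- + H+
Ka = 10^(−3.41) = 3.89 × 10^-4
Ka = [H+]²/(0.0028 − [H+]) = 3.89 × 10^-4
The 5% rule fails; solving [H+]² + Ka·[H+] − Ka·C₀ = 0 exactly:
[H+] = (−Ka + √(Ka² + 4·Ka·C₀))/2 = 8.67 × 10^-4 M
pH = −log(8.67 × 10^-4) = 3.06

pH = 3.06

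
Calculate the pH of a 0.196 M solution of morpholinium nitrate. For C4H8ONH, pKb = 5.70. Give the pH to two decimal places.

C4H8ONH2+ is the conjugate acid of the weak base C4H8ONH.
Kb = 10^(−5.70) = 2.00 × 10^-6
Ka = Kw/Kb = 1.0×10^-14 / 2.00 × 10^-6 = 5.00 × 10^-9
From the ICE table, Ka = x²/(0.196 − x) = 5.00 × 10^-9.
Neglecting x in the denominator: x = √(5.00 × 10^-9 × 0.196) = 3.13 × 10^-5 M
(x/C₀ = 0.016% < 5%, so the approximation holds.)
pH = −log(3.13 × 10^-5) = 4.50

pH = 4.50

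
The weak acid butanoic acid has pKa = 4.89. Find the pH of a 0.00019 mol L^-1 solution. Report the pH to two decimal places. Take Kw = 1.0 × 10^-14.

CH3(CH2)2COOH ⇌ CH3(CH2)2COO- + H+
Ka = 10^(−4.89) = 1.29 × 10^-5
Let x = [H+] at equilibrium. Ka = x²/(0.00019 − x).
Here C₀/Ka ≈ 14.7, so the small-x approximation fails. Use the quadratic:
x = [−1.29e-05 + √(1.29e-05² + 9.8e-09)]/2 = 4.35 × 10^-5 M
pH = −log(4.35 × 10^-5) = 4.36

pH = 4.36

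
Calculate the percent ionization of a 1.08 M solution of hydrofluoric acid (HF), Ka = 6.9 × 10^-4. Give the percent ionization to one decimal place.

2.5%

HF ⇌ F- + H+; let x = [H+] at equilibrium.
x ≈ √(Ka·C₀) = √(6.9 × 10^-4 × 1.08) = 2.73 × 10^-2 M
Fraction ionized = 2.73 × 10^-2 / 1.08 = 0.0253 → 2.5%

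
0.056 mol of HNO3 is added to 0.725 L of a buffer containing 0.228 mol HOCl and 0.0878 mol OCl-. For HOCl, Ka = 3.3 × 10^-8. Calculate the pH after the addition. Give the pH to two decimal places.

pH = 6.53

After neutralization: n(HOCl) = 0.284 mol, n(OCl-) = 0.0318 mol.
pKa = −log(3.3 × 10^-8) = 7.481
pH = pKa + log([A⁻]/[HA]) = 7.481 + log(0.0318/0.284) = 7.481 -0.951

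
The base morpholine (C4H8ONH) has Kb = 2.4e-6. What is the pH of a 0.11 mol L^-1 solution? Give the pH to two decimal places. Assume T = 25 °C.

C4H8ONH + H2O ⇌ C4H8ONH2+ + OH-
Kb = [OH-]²/(0.11 − [OH-]) = 2.4 × 10^-6
Since Kb ≪ C₀, [OH-] ≈ √(Kb·C₀) = 5.14 × 10^-4 M.
Check: 0.47% ionized — well under 5%, approximation valid.
pOH = 3.29, so pH = 14.00 − pOH = 10.71

pH = 10.71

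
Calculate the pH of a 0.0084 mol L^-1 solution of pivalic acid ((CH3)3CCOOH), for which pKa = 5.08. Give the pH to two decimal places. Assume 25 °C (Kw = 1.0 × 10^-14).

pH = 3.58

(CH3)3CCOOH ⇌ (CH3)3CCOO- + H+
Ka = 10^(−5.08) = 8.32 × 10^-6
Ka = x²/(0.0084 − x) = 8.32 × 10^-6
Since Ka ≪ C₀, x ≈ √(Ka·C₀) = 2.64 × 10^-4 M.
(x/C₀ = 3.1% < 5%, so the approximation holds.)
pH = −log[H+] = −log(2.64 × 10^-4) = 3.58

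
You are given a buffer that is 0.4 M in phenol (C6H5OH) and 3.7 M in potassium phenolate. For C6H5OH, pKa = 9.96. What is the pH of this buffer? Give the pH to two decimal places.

pH = pKa + log([A⁻]/[HA]) = 9.96 + log(3.7/0.4)
pH = 9.96 + (+0.966) = 10.93

pH = 10.93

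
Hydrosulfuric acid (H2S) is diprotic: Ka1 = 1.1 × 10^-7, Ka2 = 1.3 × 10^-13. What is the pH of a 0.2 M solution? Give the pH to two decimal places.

pH = 3.83

Ka1 ≫ Ka2, so treat the first dissociation as the only significant source of H+.
Ka1 = x²/(0.2 − x) = 1.1 × 10^-7
x ≈ √(1.1 × 10^-7 × 0.2) = 1.48 × 10^-4 M
pH = −log(1.48 × 10^-4) = 3.83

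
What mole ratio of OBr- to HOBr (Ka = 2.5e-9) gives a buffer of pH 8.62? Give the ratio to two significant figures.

ratio = 1.0

pKa = -log(2.5 × 10^-9) = 8.602
pH = pKa + log(r) ⇒ log(r) = 8.62 − 8.602 = +0.018
r = [OBr-]/[HOBr] = 10^(+0.018) = 1.04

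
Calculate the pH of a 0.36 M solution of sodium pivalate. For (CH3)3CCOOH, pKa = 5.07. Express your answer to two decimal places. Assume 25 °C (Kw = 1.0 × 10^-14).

pH = 9.31

(CH3)3CCOO- is the conjugate base of the weak acid (CH3)3CCOOH.
Ka = 10^(−5.07) = 8.51 × 10^-6
Kb = Kw/Ka = 1.0×10^-14 / 8.51 × 10^-6 = 1.18 × 10^-9
Kb = [OH-]²/(0.36 − [OH-]) = 1.18 × 10^-9
Neglecting [OH-] in the denominator: [OH-] = √(1.18 × 10^-9 × 0.36) = 2.06 × 10^-5 M
([OH-]/C₀ = 0.0057% < 5%, so the approximation holds.)
pOH = −log(2.06 × 10^-5) = 4.69; pH = 14.00 − 4.69 = 9.31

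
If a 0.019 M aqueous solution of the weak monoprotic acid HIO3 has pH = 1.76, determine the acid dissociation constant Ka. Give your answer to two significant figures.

[H+] = 10^(-1.76) = 1.74 × 10^-2 M
At equilibrium [HA] = 0.019 − 1.74 × 10^-2 = 1.60 × 10^-3 M
Ka = [H+][A-]/[HA] = (1.74 × 10^-2)² / 1.60 × 10^-3 = 1.9 × 10^-1

Ka = 1.9 × 10^-1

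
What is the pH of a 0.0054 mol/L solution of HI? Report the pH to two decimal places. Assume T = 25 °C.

pH = 2.27

HI is a strong acid and dissociates completely, so [H+] = 0.0054 M.
pH = -log(0.0054) = 2.27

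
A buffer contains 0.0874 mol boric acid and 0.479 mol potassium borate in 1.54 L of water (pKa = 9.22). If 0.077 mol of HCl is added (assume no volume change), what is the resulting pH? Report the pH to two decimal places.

pH = 9.61

Added H+ converts B(OH)4- to B(OH)3: B(OH)3 → 0.164 mol, B(OH)4- → 0.402 mol.
pH = pKa + log(n_B(OH)4-/n_B(OH)3) = 9.22 + log(0.402/0.164) = 9.22 + (+0.389)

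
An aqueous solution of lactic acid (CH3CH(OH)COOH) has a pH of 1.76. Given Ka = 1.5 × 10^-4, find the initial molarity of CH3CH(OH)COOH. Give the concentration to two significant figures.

[H+] = 10^(-1.76) = 1.74 × 10^-2 M = x
Ka = x²/(C₀ − x) ⇒ C₀ = x + x²/Ka
C₀ = 1.74 × 10^-2 + (1.74 × 10^-2)²/(1.5 × 10^-4) = 2.04 M

C₀ = 2.0 M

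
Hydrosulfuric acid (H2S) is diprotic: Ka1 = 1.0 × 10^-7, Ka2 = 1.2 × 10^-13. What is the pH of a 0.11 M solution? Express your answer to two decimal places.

Since Ka1 ≫ Ka2, the first ionization dominates [H+].
Ka1 = x²/(0.11 − x) = 1.0 × 10^-7
x ≈ √(1.0 × 10^-7 × 0.11) = 1.05 × 10^-4 M
pH = −log(1.05 × 10^-4) = 3.98

pH = 3.98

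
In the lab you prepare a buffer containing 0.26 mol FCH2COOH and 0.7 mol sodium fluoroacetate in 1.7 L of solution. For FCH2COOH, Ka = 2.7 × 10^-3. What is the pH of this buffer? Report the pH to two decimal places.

pKa = −log(2.7 × 10^-3) = 2.569
pH = pKa + log([A⁻]/[HA]) = 2.569 + log(0.7/0.26)
pH = 2.569 + (+0.430) = 3.00

pH = 3.00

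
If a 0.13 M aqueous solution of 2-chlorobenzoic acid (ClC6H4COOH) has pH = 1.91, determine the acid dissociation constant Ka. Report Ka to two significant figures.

[H+] = 10^(-1.91) = 1.23 × 10^-2 M
At equilibrium [HA] = 0.13 − 1.23 × 10^-2 = 1.18 × 10^-1 M
Ka = [H+][A-]/[HA] = (1.23 × 10^-2)² / 1.18 × 10^-1 = 1.3 × 10^-3

Ka = 1.3 × 10^-3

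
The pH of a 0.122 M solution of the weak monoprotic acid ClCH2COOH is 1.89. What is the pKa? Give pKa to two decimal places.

[H+] = 10^(-1.89) = 1.29 × 10^-2 M
At equilibrium [HA] = 0.122 − 1.29 × 10^-2 = 1.09 × 10^-1 M
Ka = [H+][A-]/[HA] = (1.29 × 10^-2)² / 1.09 × 10^-1 = 1.53 × 10^-3
pKa = -log(1.53 × 10^-3) = 2.82

pKa = 2.82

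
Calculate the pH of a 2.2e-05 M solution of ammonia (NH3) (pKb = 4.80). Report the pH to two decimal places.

NH3 + H2O ⇌ NH4+ + OH-
Kb = 10^(−4.80) = 1.58 × 10^-5
From the ICE table, Kb = [OH-]²/(2.2e-05 − [OH-]) = 1.58 × 10^-5.
The 5% rule fails; solving [OH-]² + Kb·[OH-] − Kb·C₀ = 0 exactly:
[OH-] = (−Kb + √(Kb² + 4·Kb·C₀))/2 = 1.23 × 10^-5 M
pOH = 4.91, so pH = 14.00 − pOH = 9.09

pH = 9.09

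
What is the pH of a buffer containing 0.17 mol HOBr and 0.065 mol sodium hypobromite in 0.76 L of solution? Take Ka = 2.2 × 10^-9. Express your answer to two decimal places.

pH = 8.24

pKa = −log(2.2 × 10^-9) = 8.658
Using pH = pKa + log([base]/[acid]) with [base]/[acid] = 0.065/0.17:
pH = 8.658 + (-0.418) = 8.24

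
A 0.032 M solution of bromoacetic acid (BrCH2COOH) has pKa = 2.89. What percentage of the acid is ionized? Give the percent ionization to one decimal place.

BrCH2COOH ⇌ BrCH2COO- + H+; let x = [H+] at equilibrium.
Ka = 10^(−2.89) = 1.29 × 10^-3
Solve x² + 0.00129x − 4.13e-05 = 0 → x = 5.81 × 10^-3 M
Fraction ionized = 5.81 × 10^-3 / 0.032 = 0.1816 → 18.2%

18.2%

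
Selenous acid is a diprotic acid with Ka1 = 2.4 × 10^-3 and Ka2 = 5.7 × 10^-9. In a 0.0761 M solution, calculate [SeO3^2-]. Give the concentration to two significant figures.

5.7 × 10^-9 M

First ionization gives [H+] ≈ [HSeO3-] = 1.24 × 10^-2 M.
Second step: Ka2 = [H+][SeO3^2-]/[HSeO3-] ≈ [SeO3^2-] (since [H+] ≈ [HSeO3-]).
So [SeO3^2-] ≈ Ka2.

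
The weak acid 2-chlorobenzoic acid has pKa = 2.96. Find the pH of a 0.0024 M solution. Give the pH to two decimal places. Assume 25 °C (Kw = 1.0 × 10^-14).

pH = 2.93

ClC6H4COOH ⇌ ClC6H4COO- + H+
Ka = 10^(−2.96) = 1.10 × 10^-3
Ka = x²/(0.0024 − x) = 1.10 × 10^-3
x is not negligible relative to C₀; solve x² + 0.0011·x − 2.64e-06 = 0.
x = (−Ka + √(Ka² + 4·Ka·C₀))/2 = 1.17 × 10^-3 M
pH = −log(1.17 × 10^-3) = 2.93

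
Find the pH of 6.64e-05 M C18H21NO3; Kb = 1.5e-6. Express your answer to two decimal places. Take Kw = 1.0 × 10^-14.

C18H21NO3 + H2O ⇌ C18H22NO3+ + OH-
Kb = [OH-]²/(6.64e-05 − [OH-]) = 1.5 × 10^-6
Here C₀/Kb ≈ 44.3, so the small-[OH-] approximation fails. Use the quadratic:
[OH-] = (−Kb + √(Kb² + 4·Kb·C₀))/2 = 9.26 × 10^-6 M
pOH = −log(9.26 × 10^-6) = 5.03; pH = 14.00 − 5.03 = 8.97

pH = 8.97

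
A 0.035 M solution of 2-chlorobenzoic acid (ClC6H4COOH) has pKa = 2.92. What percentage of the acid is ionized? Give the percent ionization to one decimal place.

16.9%

ClC6H4COOH ⇌ ClC6H4COO- + H+; let x = [H+] at equilibrium.
Ka = 10^(−2.92) = 1.20 × 10^-3
Solve x² + 0.0012x − 4.2e-05 = 0 → x = 5.91 × 10^-3 M
% ionization = x/C₀ × 100% = 5.91 × 10^-3/0.035 × 100% = 16.9%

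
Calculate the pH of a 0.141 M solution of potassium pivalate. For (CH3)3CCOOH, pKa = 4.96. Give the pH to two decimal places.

pH = 9.05

(CH3)3CCOO- is the conjugate base of the weak acid (CH3)3CCOOH.
Ka = 10^(−4.96) = 1.10 × 10^-5
Kb = Kw/Ka = 1.0×10^-14 / 1.10 × 10^-5 = 9.09 × 10^-10
Let x = [OH-] at equilibrium. Kb = x²/(0.141 − x).
Neglecting x in the denominator: x = √(9.09 × 10^-10 × 0.141) = 1.13 × 10^-5 M
(x/C₀ = 0.008% < 5%, so the approximation holds.)
pOH = 4.95, so pH = 14.00 − pOH = 9.05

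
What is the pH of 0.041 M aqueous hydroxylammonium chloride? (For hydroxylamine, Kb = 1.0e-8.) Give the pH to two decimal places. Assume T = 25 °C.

NH3OH+ is the conjugate acid of the weak base NH2OH.
Ka = Kw/Kb = 1.0×10^-14 / 1.0 × 10^-8 = 1.00 × 10^-6
Ka = x²/(0.041 − x) = 1.00 × 10^-6
Assume x ≪ 0.041: x ≈ √(1.00 × 10^-6 × 0.041) = 2.02 × 10^-4 M
(x/C₀ = 0.49% < 5%, so the approximation holds.)
pH = −log(2.02 × 10^-4) = 3.69

pH = 3.69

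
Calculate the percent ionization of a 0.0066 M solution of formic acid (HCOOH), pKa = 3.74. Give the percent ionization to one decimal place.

HCOOH ⇌ HCOO- + H+; let x = [H+] at equilibrium.
Ka = 10^(−3.74) = 1.82 × 10^-4
Ka = x²/(C₀ − x); solving the quadratic gives x = 1.01 × 10^-3 M.
Fraction ionized = 1.01 × 10^-3 / 0.0066 = 0.1530 → 15.3%

15.3%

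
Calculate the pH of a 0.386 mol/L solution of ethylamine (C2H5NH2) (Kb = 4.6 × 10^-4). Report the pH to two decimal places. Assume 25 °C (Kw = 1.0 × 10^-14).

C2H5NH2 + H2O ⇌ C2H5NH3+ + OH-
Kb = x²/(0.386 − x) = 4.6 × 10^-4
Since Kb ≪ C₀, x ≈ √(Kb·C₀) = 1.33 × 10^-2 M.
Check: 3.5% ionized — well under 5%, approximation valid.
pOH = 1.88, so pH = 14.00 − pOH = 12.12

pH = 12.12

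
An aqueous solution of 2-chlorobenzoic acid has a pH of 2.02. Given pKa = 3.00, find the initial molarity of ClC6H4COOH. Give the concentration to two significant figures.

C₀ = 1.0 × 10^-1 M

[H+] = 10^(-2.02) = 9.55 × 10^-3 M = x
Ka = 10^(−3.00) = 1.00 × 10^-3
Ka = x²/(C₀ − x) ⇒ C₀ = x + x²/Ka
C₀ = 9.55 × 10^-3 + (9.55 × 10^-3)²/(1.00 × 10^-3) = 1.01 × 10^-1 M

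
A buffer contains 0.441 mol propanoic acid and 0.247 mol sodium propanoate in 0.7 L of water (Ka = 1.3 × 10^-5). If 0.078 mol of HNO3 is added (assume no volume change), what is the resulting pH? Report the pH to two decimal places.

Added H+ converts CH3CH2COO- to CH3CH2COOH: CH3CH2COOH → 0.519 mol, CH3CH2COO- → 0.169 mol.
pKa = −log(1.3 × 10^-5) = 4.886
Henderson–Hasselbalch with mole ratio 0.169/0.519: pH = 4.886 + (-0.487)

pH = 4.40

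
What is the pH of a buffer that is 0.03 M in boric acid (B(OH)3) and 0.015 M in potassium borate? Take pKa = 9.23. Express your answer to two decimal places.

Using pH = pKa + log([base]/[acid]) with [base]/[acid] = 0.015/0.03:
pH = 9.23 + (-0.301) = 8.93

pH = 8.93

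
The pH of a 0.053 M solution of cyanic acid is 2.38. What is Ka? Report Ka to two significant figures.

[H+] = 10^(-2.38) = 4.17 × 10^-3 M
At equilibrium [HA] = 0.053 − 4.17 × 10^-3 = 4.88 × 10^-2 M
Ka = [H+][A-]/[HA] = (4.17 × 10^-3)² / 4.88 × 10^-2 = 3.6 × 10^-4

Ka = 3.6 × 10^-4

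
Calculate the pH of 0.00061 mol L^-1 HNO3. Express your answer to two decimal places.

pH = 3.21

HNO3 is a strong acid and dissociates completely, so [H+] = 0.00061 M.
pH = -log(0.00061) = 3.21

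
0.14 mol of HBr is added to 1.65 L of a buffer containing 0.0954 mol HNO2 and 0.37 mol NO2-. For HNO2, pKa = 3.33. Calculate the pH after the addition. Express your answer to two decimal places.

pH = 3.32

Added H+ converts NO2- to HNO2: HNO2 → 0.235 mol, NO2- → 0.23 mol.
pH = pKa + log([A⁻]/[HA]) = 3.33 + log(0.23/0.235) = 3.33 -0.009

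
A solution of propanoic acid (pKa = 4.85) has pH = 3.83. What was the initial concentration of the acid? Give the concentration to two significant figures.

C₀ = 1.7 × 10^-3 M

[H+] = 10^(-3.83) = 1.48 × 10^-4 M = x
Ka = 10^(−4.85) = 1.41 × 10^-5
Ka = x²/(C₀ − x) ⇒ C₀ = x + x²/Ka
C₀ = 1.48 × 10^-4 + (1.48 × 10^-4)²/(1.41 × 10^-5) = 1.70 × 10^-3 M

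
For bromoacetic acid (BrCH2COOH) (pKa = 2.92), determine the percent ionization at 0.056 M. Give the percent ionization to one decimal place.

13.6%

BrCH2COOH ⇌ BrCH2COO- + H+; let x = [H+] at equilibrium.
Ka = 10^(−2.92) = 1.20 × 10^-3
Ka = x²/(C₀ − x); solving the quadratic gives x = 7.62 × 10^-3 M.
Fraction ionized = 7.62 × 10^-3 / 0.056 = 0.1361 → 13.6%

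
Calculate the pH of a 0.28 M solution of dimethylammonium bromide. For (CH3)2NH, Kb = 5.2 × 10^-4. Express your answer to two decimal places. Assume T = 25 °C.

(CH3)2NH2+ is the conjugate acid of the weak base (CH3)2NH.
Ka = Kw/Kb = 1.0×10^-14 / 5.2 × 10^-4 = 1.92 × 10^-11
Ka = [H+]²/(0.28 − [H+]) = 1.92 × 10^-11
Neglecting [H+] in the denominator: [H+] = √(1.92 × 10^-11 × 0.28) = 2.32 × 10^-6 M
pH = −log(2.32 × 10^-6) = 5.63

pH = 5.63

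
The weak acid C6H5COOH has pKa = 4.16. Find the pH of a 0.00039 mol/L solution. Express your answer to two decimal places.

C6H5COOH ⇌ C6H5COO- + H+
Ka = 10^(−4.16) = 6.92 × 10^-5
Ka = x²/(0.00039 − x) = 6.92 × 10^-5
Here C₀/Ka ≈ 5.64, so the small-x approximation fails. Use the quadratic:
x = [−6.92e-05 + √(6.92e-05² + 1.08e-07)]/2 = 1.33 × 10^-4 M
pH = −log(1.33 × 10^-4) = 3.88

pH = 3.88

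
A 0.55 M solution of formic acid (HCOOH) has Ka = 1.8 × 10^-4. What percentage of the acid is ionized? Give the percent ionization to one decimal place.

1.8%

HCOOH ⇌ HCOO- + H+; let x = [H+] at equilibrium.
x ≈ √(Ka·C₀) = √(1.8 × 10^-4 × 0.55) = 9.95 × 10^-3 M
% ionization = x/C₀ × 100% = 9.95 × 10^-3/0.55 × 100% = 1.8%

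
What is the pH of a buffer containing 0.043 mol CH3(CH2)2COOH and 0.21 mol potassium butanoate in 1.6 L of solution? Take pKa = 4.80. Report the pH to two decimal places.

pH = 5.49

Henderson–Hasselbalch: pH = pKa + log([CH3(CH2)2COO-]/[CH3(CH2)2COOH]) = 4.80 + log(0.21/0.043)
pH = 4.80 + (+0.689) = 5.49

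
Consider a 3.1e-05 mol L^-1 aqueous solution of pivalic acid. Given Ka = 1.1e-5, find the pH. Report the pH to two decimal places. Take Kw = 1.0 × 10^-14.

(CH3)3CCOOH ⇌ (CH3)3CCOO- + H+
Ka = [H+]²/(3.1e-05 − [H+]) = 1.1 × 10^-5
Here C₀/Ka ≈ 2.82, so the small-[H+] approximation fails. Use the quadratic:
[H+] = [−1.1e-05 + √(1.1e-05² + 1.36e-09)]/2 = 1.38 × 10^-5 M
pH = −log[H+] = −log(1.38 × 10^-5) = 4.86

pH = 4.86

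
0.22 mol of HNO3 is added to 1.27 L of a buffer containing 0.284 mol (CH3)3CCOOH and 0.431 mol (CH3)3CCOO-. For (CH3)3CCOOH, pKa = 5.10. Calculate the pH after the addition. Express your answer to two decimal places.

After neutralization: n((CH3)3CCOOH) = 0.504 mol, n((CH3)3CCOO-) = 0.211 mol.
Henderson–Hasselbalch with mole ratio 0.211/0.504: pH = 5.10 + (-0.378)

pH = 4.72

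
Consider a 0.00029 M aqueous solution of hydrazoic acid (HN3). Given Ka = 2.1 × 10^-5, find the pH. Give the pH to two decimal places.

pH = 4.17

HN3 ⇌ N3- + H+
From the ICE table, Ka = [H+]²/(0.00029 − [H+]) = 2.1 × 10^-5.
The 5% rule fails; solving [H+]² + Ka·[H+] − Ka·C₀ = 0 exactly:
[H+] = [−2.1e-05 + √(2.1e-05² + 2.44e-08)]/2 = 6.82 × 10^-5 M
pH = −log(6.82 × 10^-5) = 4.17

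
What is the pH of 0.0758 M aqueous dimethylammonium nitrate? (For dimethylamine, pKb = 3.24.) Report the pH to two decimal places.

(CH3)2NH2+ is the conjugate acid of the weak base (CH3)2NH.
Kb = 10^(−3.24) = 5.75 × 10^-4
Ka = Kw/Kb = 1.0×10^-14 / 5.75 × 10^-4 = 1.74 × 10^-11
Let x = [H+] at equilibrium. Ka = x²/(0.0758 − x).
Neglecting x in the denominator: x = √(1.74 × 10^-11 × 0.0758) = 1.15 × 10^-6 M
pH = −log(1.15 × 10^-6) = 5.94

pH = 5.94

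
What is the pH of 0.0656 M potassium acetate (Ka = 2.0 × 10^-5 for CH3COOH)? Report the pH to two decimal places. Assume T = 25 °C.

CH3COO- is the conjugate base of the weak acid CH3COOH.
Kb = Kw/Ka = 1.0×10^-14 / 2.0 × 10^-5 = 5.00 × 10^-10
Let x = [OH-] at equilibrium. Kb = x²/(0.0656 − x).
Neglecting x in the denominator: x = √(5.00 × 10^-10 × 0.0656) = 5.73 × 10^-6 M
(x/C₀ = 0.0087% < 5%, so the approximation holds.)
pOH = −log(5.73 × 10^-6) = 5.24; pH = 14.00 − 5.24 = 8.76

pH = 8.76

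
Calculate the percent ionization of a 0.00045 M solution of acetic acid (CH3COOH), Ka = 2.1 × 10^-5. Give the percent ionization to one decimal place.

CH3COOH ⇌ CH3COO- + H+; let x = [H+] at equilibrium.
Ka = x²/(C₀ − x); solving the quadratic gives x = 8.73 × 10^-5 M.
% ionization = x/C₀ × 100% = 8.73 × 10^-5/0.00045 × 100% = 19.4%

19.4%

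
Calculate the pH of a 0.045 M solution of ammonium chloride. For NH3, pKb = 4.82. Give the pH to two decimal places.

pH = 5.26

NH4+ is the conjugate acid of the weak base NH3.
Kb = 10^(−4.82) = 1.51 × 10^-5
Ka = Kw/Kb = 1.0×10^-14 / 1.51 × 10^-5 = 6.62 × 10^-10
From the ICE table, Ka = [H+]²/(0.045 − [H+]) = 6.62 × 10^-10.
Since Ka ≪ C₀, [H+] ≈ √(Ka·C₀) = 5.46 × 10^-6 M.
Check: 0.012% ionized — well under 5%, approximation valid.
pH = −log(5.46 × 10^-6) = 5.26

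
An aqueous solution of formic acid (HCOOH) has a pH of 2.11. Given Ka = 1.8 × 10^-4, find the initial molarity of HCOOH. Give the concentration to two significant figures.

C₀ = 3.4 × 10^-1 M

[H+] = 10^(-2.11) = 7.76 × 10^-3 M = x
Ka = x²/(C₀ − x) ⇒ C₀ = x + x²/Ka
C₀ = 7.76 × 10^-3 + (7.76 × 10^-3)²/(1.8 × 10^-4) = 3.42 × 10^-1 M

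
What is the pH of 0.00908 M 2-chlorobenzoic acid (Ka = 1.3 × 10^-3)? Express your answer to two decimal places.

pH = 2.55

ClC6H4COOH ⇌ ClC6H4COO- + H+
Ka = [H+]²/(0.00908 − [H+]) = 1.3 × 10^-3
The 5% rule fails; solving [H+]² + Ka·[H+] − Ka·C₀ = 0 exactly:
[H+] = (−Ka + √(Ka² + 4·Ka·C₀))/2 = 2.85 × 10^-3 M
pH = −log[H+] = −log(2.85 × 10^-3) = 2.55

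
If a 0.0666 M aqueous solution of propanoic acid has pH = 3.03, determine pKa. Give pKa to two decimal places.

[H+] = 10^(-3.03) = 9.33 × 10^-4 M
At equilibrium [HA] = 0.0666 − 9.33 × 10^-4 = 6.57 × 10^-2 M
Ka = [H+][A-]/[HA] = (9.33 × 10^-4)² / 6.57 × 10^-2 = 1.32 × 10^-5
pKa = -log(1.32 × 10^-5) = 4.88

pKa = 4.88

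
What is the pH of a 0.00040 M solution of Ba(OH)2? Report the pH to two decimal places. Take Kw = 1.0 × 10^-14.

Ba(OH)2 is a strong base (each formula unit releases 2 OH-); [OH-] = 0.0008 M.
pOH = -log(0.0008) = 3.10
pH = 14.00 - 3.10 = 10.90

pH = 10.90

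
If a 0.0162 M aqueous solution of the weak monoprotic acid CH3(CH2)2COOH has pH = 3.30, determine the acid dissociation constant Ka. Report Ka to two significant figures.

[H+] = 10^(-3.30) = 5.01 × 10^-4 M
At equilibrium [HA] = 0.0162 − 5.01 × 10^-4 = 1.57 × 10^-2 M
Ka = [H+][A-]/[HA] = (5.01 × 10^-4)² / 1.57 × 10^-2 = 1.6 × 10^-5

Ka = 1.6 × 10^-5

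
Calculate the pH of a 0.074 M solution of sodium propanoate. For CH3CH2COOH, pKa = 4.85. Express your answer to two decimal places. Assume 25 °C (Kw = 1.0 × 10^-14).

CH3CH2COO- is the conjugate base of the weak acid CH3CH2COOH.
Ka = 10^(−4.85) = 1.41 × 10^-5
Kb = Kw/Ka = 1.0×10^-14 / 1.41 × 10^-5 = 7.09 × 10^-10
Kb = x²/(0.074 − x) = 7.09 × 10^-10
Neglecting x in the denominator: x = √(7.09 × 10^-10 × 0.074) = 7.24 × 10^-6 M
pOH = 5.14, so pH = 14.00 − pOH = 8.86

pH = 8.86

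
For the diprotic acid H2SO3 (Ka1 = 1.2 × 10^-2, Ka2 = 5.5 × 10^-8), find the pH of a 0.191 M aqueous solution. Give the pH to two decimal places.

Since Ka1 ≫ Ka2, the first ionization dominates [H+].
Ka1 = x²/(0.191 − x) = 1.2 × 10^-2
Solving the quadratic: x = (−Ka1 + √(Ka1² + 4·Ka1·C₀))/2 = 4.22 × 10^-2 M
pH = −log(4.22 × 10^-2) = 1.37

pH = 1.37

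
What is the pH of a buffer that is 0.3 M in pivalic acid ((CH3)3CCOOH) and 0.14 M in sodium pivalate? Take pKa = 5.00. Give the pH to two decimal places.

Using pH = pKa + log([base]/[acid]) with [base]/[acid] = 0.14/0.3:
pH = 5.00 + (-0.331) = 4.67

pH = 4.67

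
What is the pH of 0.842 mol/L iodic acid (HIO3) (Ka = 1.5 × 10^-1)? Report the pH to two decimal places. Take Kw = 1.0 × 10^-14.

pH = 0.54

HIO3 ⇌ IO3- + H+
Ka = x²/(0.842 − x) = 1.5 × 10^-1
The 5% rule fails; solving x² + Ka·x − Ka·C₀ = 0 exactly:
x = [−0.15 + √(0.15² + 0.505)]/2 = 2.88 × 10^-1 M
pH = −log(2.88 × 10^-1) = 0.54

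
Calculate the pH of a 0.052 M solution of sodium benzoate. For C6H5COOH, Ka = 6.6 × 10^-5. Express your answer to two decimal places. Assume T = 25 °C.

pH = 8.45

C6H5COO- is the conjugate base of the weak acid C6H5COOH.
Kb = Kw/Ka = 1.0×10^-14 / 6.6 × 10^-5 = 1.52 × 10^-10
Kb = [OH-]²/(0.052 − [OH-]) = 1.52 × 10^-10
Since Kb ≪ C₀, [OH-] ≈ √(Kb·C₀) = 2.81 × 10^-6 M.
([OH-]/C₀ = 0.0054% < 5%, so the approximation holds.)
pOH = −log(2.81 × 10^-6) = 5.55; pH = 14.00 − 5.55 = 8.45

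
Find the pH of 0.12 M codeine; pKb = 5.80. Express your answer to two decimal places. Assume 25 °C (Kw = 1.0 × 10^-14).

C18H21NO3 + H2O ⇌ C18H22NO3+ + OH-
Kb = 10^(−5.80) = 1.58 × 10^-6
Kb = x²/(0.12 − x) = 1.58 × 10^-6
Assume x ≪ 0.12: x ≈ √(1.58 × 10^-6 × 0.12) = 4.35 × 10^-4 M
(x/C₀ = 0.36% < 5%, so the approximation holds.)
pOH = 3.36, so pH = 14.00 − pOH = 10.64

pH = 10.64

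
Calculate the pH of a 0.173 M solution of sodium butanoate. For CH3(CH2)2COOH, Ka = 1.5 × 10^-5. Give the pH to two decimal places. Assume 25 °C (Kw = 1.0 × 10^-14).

CH3(CH2)2COO- is the conjugate base of the weak acid CH3(CH2)2COOH.
Kb = Kw/Ka = 1.0×10^-14 / 1.5 × 10^-5 = 6.67 × 10^-10
Kb = [OH-]²/(0.173 − [OH-]) = 6.67 × 10^-10
Assume [OH-] ≪ 0.173: [OH-] ≈ √(6.67 × 10^-10 × 0.173) = 1.07 × 10^-5 M
pOH = 4.97, so pH = 14.00 − pOH = 9.03

pH = 9.03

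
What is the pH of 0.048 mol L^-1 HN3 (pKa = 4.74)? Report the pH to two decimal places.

HN3 ⇌ N3- + H+
Ka = 10^(−4.74) = 1.82 × 10^-5
Let x = [H+] at equilibrium. Ka = x²/(0.048 − x).
Neglecting x in the denominator: x = √(1.82 × 10^-5 × 0.048) = 9.35 × 10^-4 M
Check: 1.9% ionized — well under 5%, approximation valid.
pH = −log[H+] = −log(9.35 × 10^-4) = 3.03

pH = 3.03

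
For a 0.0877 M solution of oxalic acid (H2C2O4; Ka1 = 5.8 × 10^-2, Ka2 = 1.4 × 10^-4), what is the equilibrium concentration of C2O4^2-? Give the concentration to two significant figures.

1.4 × 10^-4 M

First ionization gives [H+] ≈ [HC2O4-] = 4.80 × 10^-2 M.
Second step: Ka2 = [H+][C2O4^2-]/[HC2O4-] ≈ [C2O4^2-] (since [H+] ≈ [HC2O4-]).
So [C2O4^2-] ≈ Ka2.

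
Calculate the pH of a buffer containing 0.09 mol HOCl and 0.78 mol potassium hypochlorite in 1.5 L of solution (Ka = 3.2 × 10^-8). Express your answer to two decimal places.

pH = 8.43

pKa = −log(3.2 × 10^-8) = 7.495
Henderson–Hasselbalch: pH = pKa + log([OCl-]/[HOCl]) = 7.495 + log(0.78/0.09)
pH = 7.495 + (+0.938) = 8.43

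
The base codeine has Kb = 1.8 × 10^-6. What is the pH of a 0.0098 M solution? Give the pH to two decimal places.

C18H21NO3 + H2O ⇌ C18H22NO3+ + OH-
Let x = [OH-] at equilibrium. Kb = x²/(0.0098 − x).
Assume x ≪ 0.0098: x ≈ √(1.8 × 10^-6 × 0.0098) = 1.33 × 10^-4 M
(x/C₀ = 1.4% < 5%, so the approximation holds.)
pOH = 3.88, so pH = 14.00 − pOH = 10.12

pH = 10.12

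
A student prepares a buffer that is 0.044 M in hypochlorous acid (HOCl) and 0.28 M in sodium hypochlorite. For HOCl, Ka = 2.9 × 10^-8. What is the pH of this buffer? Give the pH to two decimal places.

pH = 8.34

pKa = −log(2.9 × 10^-8) = 7.538
Henderson–Hasselbalch: pH = pKa + log([OCl-]/[HOCl]) = 7.538 + log(0.28/0.044)
pH = 7.538 + (+0.804) = 8.34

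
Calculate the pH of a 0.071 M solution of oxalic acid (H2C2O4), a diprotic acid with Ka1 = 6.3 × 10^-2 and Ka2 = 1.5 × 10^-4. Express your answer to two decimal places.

Since Ka1 ≫ Ka2, the first ionization dominates [H+].
Ka1 = x²/(0.071 − x) = 6.3 × 10^-2
Solving the quadratic: x = (−Ka1 + √(Ka1² + 4·Ka1·C₀))/2 = 4.24 × 10^-2 M
pH = −log(4.24 × 10^-2) = 1.37

pH = 1.37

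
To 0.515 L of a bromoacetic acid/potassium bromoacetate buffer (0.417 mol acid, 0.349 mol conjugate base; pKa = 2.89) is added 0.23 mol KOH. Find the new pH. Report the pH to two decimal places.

pH = 3.38

OH- converts BrCH2COOH to BrCH2COO-: BrCH2COOH → 0.187 mol, BrCH2COO- → 0.579 mol.
Henderson–Hasselbalch with mole ratio 0.579/0.187: pH = 2.89 + (+0.491)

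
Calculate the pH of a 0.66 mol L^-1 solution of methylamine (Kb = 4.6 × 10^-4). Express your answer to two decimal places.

CH3NH2 + H2O ⇌ CH3NH3+ + OH-
From the ICE table, Kb = [OH-]²/(0.66 − [OH-]) = 4.6 × 10^-4.
Since Kb ≪ C₀, [OH-] ≈ √(Kb·C₀) = 1.74 × 10^-2 M.
pOH = 1.76, so pH = 14.00 − pOH = 12.24

pH = 12.24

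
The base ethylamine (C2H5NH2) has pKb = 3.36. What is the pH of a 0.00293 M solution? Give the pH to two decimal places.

C2H5NH2 + H2O ⇌ C2H5NH3+ + OH-
Kb = 10^(−3.36) = 4.37 × 10^-4
Kb = x²/(0.00293 − x) = 4.37 × 10^-4
x is not negligible relative to C₀; solve x² + 0.000437·x − 1.28e-06 = 0.
x = (−Kb + √(Kb² + 4·Kb·C₀))/2 = 9.34 × 10^-4 M
pOH = 3.03, so pH = 14.00 − pOH = 10.97

pH = 10.97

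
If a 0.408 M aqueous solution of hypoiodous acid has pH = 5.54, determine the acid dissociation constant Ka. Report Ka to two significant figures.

[H+] = 10^(-5.54) = 2.88 × 10^-6 M
At equilibrium [HA] = 0.408 − 2.88 × 10^-6 = 4.08 × 10^-1 M
Ka = [H+][A-]/[HA] = (2.88 × 10^-6)² / 4.08 × 10^-1 = 2.0 × 10^-11

Ka = 2.0 × 10^-11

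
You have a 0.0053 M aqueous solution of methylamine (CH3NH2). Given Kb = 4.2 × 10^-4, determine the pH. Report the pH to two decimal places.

CH3NH2 + H2O ⇌ CH3NH3+ + OH-
From the ICE table, Kb = [OH-]²/(0.0053 − [OH-]) = 4.2 × 10^-4.
The 5% rule fails; solving [OH-]² + Kb·[OH-] − Kb·C₀ = 0 exactly:
[OH-] = (−Kb + √(Kb² + 4·Kb·C₀))/2 = 1.30 × 10^-3 M
pOH = 2.89, so pH = 14.00 − pOH = 11.11

pH = 11.11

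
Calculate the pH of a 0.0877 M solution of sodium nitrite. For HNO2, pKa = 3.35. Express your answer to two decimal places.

NO2- is the conjugate base of the weak acid HNO2.
Ka = 10^(−3.35) = 4.47 × 10^-4
Kb = Kw/Ka = 1.0×10^-14 / 4.47 × 10^-4 = 2.24 × 10^-11
Kb = x²/(0.0877 − x) = 2.24 × 10^-11
Neglecting x in the denominator: x = √(2.24 × 10^-11 × 0.0877) = 1.40 × 10^-6 M
pOH = −log(1.40 × 10^-6) = 5.85; pH = 14.00 − 5.85 = 8.15

pH = 8.15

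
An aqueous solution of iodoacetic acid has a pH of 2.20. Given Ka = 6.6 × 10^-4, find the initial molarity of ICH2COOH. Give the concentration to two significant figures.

C₀ = 6.7 × 10^-2 M

[H+] = 10^(-2.20) = 6.31 × 10^-3 M = x
Ka = x²/(C₀ − x) ⇒ C₀ = x + x²/Ka
C₀ = 6.31 × 10^-3 + (6.31 × 10^-3)²/(6.6 × 10^-4) = 6.66 × 10^-2 M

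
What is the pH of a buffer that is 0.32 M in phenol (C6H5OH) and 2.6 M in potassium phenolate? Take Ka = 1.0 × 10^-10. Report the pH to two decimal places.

pKa = −log(1.0 × 10^-10) = 10.000
pH = pKa + log([A⁻]/[HA]) = 10.000 + log(2.6/0.32)
pH = 10.000 + (+0.910) = 10.91

pH = 10.91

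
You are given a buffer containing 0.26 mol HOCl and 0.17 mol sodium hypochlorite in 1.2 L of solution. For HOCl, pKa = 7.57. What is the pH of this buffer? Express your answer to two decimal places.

Using pH = pKa + log([base]/[acid]) with [base]/[acid] = 0.17/0.26:
pH = 7.57 + (-0.185) = 7.39

pH = 7.39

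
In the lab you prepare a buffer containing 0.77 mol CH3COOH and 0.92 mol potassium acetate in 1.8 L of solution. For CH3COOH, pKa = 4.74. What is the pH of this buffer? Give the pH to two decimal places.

pH = pKa + log([A⁻]/[HA]) = 4.74 + log(0.92/0.77)
pH = 4.74 + (+0.077) = 4.82

pH = 4.82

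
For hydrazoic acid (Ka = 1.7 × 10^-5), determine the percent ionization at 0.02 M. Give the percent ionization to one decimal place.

2.9%

HN3 ⇌ N3- + H+; let x = [H+] at equilibrium.
x ≈ √(Ka·C₀) = √(1.7 × 10^-5 × 0.02) = 5.83 × 10^-4 M
Fraction ionized = 5.83 × 10^-4 / 0.02 = 0.0291 → 2.9%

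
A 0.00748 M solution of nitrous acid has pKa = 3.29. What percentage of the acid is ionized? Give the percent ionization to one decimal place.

HNO2 ⇌ NO2- + H+; let x = [H+] at equilibrium.
Ka = 10^(−3.29) = 5.13 × 10^-4
Ka = x²/(C₀ − x); solving the quadratic gives x = 1.72 × 10^-3 M.
% ionization = x/C₀ × 100% = 1.72 × 10^-3/0.00748 × 100% = 23.0%

23.0%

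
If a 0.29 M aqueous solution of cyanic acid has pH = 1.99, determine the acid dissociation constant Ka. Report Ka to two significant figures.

[H+] = 10^(-1.99) = 1.02 × 10^-2 M
At equilibrium [HA] = 0.29 − 1.02 × 10^-2 = 2.80 × 10^-1 M
Ka = [H+][A-]/[HA] = (1.02 × 10^-2)² / 2.80 × 10^-1 = 3.7 × 10^-4

Ka = 3.7 × 10^-4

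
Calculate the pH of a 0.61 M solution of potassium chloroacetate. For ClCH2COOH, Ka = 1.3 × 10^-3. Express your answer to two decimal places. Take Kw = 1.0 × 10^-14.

ClCH2COO- is the conjugate base of the weak acid ClCH2COOH.
Kb = Kw/Ka = 1.0×10^-14 / 1.3 × 10^-3 = 7.69 × 10^-12
From the ICE table, Kb = x²/(0.61 − x) = 7.69 × 10^-12.
Assume x ≪ 0.61: x ≈ √(7.69 × 10^-12 × 0.61) = 2.17 × 10^-6 M
pOH = −log(2.17 × 10^-6) = 5.66; pH = 14.00 − 5.66 = 8.34

pH = 8.34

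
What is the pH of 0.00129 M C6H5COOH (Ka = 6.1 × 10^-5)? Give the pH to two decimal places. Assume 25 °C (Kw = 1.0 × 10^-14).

pH = 3.60

C6H5COOH ⇌ C6H5COO- + H+
Let x = [H+] at equilibrium. Ka = x²/(0.00129 − x).
The 5% rule fails; solving x² + Ka·x − Ka·C₀ = 0 exactly:
x = (−Ka + √(Ka² + 4·Ka·C₀))/2 = 2.52 × 10^-4 M
pH = −log[H+] = −log(2.52 × 10^-4) = 3.60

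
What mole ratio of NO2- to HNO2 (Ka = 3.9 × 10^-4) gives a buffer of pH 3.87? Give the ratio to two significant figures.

pKa = -log(3.9 × 10^-4) = 3.409
pH = pKa + log(r) ⇒ log(r) = 3.87 − 3.409 = +0.461
r = [NO2-]/[HNO2] = 10^(+0.461) = 2.89

ratio = 2.9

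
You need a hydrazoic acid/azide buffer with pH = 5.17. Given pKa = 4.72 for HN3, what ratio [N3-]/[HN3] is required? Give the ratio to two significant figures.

pH = pKa + log(r) ⇒ log(r) = 5.17 − 4.72 = +0.45
r = [N3-]/[HN3] = 10^(+0.45) = 2.82

ratio = 2.8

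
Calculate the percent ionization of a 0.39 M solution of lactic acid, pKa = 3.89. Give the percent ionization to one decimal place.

CH3CH(OH)COOH ⇌ CH3CH(OH)COO- + H+; let x = [H+] at equilibrium.
Ka = 10^(−3.89) = 1.29 × 10^-4
x ≈ √(Ka·C₀) = √(1.29 × 10^-4 × 0.39) = 7.09 × 10^-3 M
% ionization = x/C₀ × 100% = 7.09 × 10^-3/0.39 × 100% = 1.8%

1.8%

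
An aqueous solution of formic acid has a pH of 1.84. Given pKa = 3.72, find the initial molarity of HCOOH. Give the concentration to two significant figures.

C₀ = 1.1 M

[H+] = 10^(-1.84) = 1.45 × 10^-2 M = x
Ka = 10^(−3.72) = 1.91 × 10^-4
Ka = x²/(C₀ − x) ⇒ C₀ = x + x²/Ka
C₀ = 1.45 × 10^-2 + (1.45 × 10^-2)²/(1.91 × 10^-4) = 1.12 M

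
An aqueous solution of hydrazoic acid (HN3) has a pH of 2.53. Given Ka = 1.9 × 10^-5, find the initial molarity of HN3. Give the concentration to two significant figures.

C₀ = 4.6 × 10^-1 M

[H+] = 10^(-2.53) = 2.95 × 10^-3 M = x
Ka = x²/(C₀ − x) ⇒ C₀ = x + x²/Ka
C₀ = 2.95 × 10^-3 + (2.95 × 10^-3)²/(1.9 × 10^-5) = 4.61 × 10^-1 M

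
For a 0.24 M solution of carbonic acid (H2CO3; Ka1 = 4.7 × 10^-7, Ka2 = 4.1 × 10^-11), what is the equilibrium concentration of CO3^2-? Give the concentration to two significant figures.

First ionization gives [H+] ≈ [HCO3-] = 3.36 × 10^-4 M.
Second step: Ka2 = [H+][CO3^2-]/[HCO3-] ≈ [CO3^2-] (since [H+] ≈ [HCO3-]).
So [CO3^2-] ≈ Ka2.

4.1 × 10^-11 M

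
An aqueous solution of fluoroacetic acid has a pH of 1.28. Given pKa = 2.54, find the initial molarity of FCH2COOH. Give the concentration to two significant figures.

C₀ = 1.0 M

[H+] = 10^(-1.28) = 5.25 × 10^-2 M = x
Ka = 10^(−2.54) = 2.88 × 10^-3
Ka = x²/(C₀ − x) ⇒ C₀ = x + x²/Ka
C₀ = 5.25 × 10^-2 + (5.25 × 10^-2)²/(2.88 × 10^-3) = 1.01 M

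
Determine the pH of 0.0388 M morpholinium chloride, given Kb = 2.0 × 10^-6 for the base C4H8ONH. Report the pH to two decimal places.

C4H8ONH2+ is the conjugate acid of the weak base C4H8ONH.
Ka = Kw/Kb = 1.0×10^-14 / 2.0 × 10^-6 = 5.00 × 10^-9
From the ICE table, Ka = x²/(0.0388 − x) = 5.00 × 10^-9.
Assume x ≪ 0.0388: x ≈ √(5.00 × 10^-9 × 0.0388) = 1.39 × 10^-5 M
Check: 0.036% ionized — well under 5%, approximation valid.
pH = −log[H+] = −log(1.39 × 10^-5) = 4.86

pH = 4.86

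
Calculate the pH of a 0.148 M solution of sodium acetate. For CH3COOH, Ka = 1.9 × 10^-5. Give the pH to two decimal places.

pH = 8.95

CH3COO- is the conjugate base of the weak acid CH3COOH.
Kb = Kw/Ka = 1.0×10^-14 / 1.9 × 10^-5 = 5.26 × 10^-10
Let x = [OH-] at equilibrium. Kb = x²/(0.148 − x).
Assume x ≪ 0.148: x ≈ √(5.26 × 10^-10 × 0.148) = 8.82 × 10^-6 M
Check: 0.006% ionized — well under 5%, approximation valid.
pOH = 5.05, so pH = 14.00 − pOH = 8.95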